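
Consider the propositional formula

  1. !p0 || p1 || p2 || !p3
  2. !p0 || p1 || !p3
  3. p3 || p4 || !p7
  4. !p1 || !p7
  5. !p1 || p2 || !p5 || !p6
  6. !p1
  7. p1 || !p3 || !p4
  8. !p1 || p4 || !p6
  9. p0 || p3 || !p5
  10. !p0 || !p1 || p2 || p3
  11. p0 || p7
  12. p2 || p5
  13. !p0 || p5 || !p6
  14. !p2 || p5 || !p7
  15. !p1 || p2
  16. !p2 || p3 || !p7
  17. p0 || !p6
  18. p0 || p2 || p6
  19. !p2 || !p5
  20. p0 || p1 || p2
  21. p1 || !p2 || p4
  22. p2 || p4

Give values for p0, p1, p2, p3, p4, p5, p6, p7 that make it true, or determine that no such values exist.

p0: True, p1: False, p2: False, p3: False, p4: True, p5: True, p6: False, p7: True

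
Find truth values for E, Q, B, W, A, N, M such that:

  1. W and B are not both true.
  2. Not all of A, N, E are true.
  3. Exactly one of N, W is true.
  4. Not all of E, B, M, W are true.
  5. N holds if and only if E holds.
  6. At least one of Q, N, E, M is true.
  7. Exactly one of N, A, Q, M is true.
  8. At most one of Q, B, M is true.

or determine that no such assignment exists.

E = True; Q = False; B = True; W = False; A = False; N = True; M = False

  (1) W=F, B=T — not both ✓
  (2) {A, N, E}: 2/3 true — not all ✓
  (3) {N, W}: 1 true — exactly one ✓
  (4) {E, B, M, W}: 2/4 true — not all ✓
  (5) N=T, E=T — same ✓
  (6) {Q, N, E, M}: 2 true — at least one ✓
  (7) {N, A, Q, M}: 1 true — exactly one ✓
  (8) {Q, B, M}: 1 true — at most one ✓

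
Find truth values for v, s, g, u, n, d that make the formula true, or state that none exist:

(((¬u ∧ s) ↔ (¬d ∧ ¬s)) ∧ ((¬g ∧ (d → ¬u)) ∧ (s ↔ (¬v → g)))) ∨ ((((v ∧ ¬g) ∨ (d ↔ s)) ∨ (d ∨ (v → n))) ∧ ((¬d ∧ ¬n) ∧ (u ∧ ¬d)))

v: False, s: False, g: True, u: True, n: False, d: False

  (((¬u ∧ s) ↔ (¬d ∧ ¬s)) ∧ ((¬g ∧ (d → ¬u)) ∧ (s ↔ (¬v → g)))) ∨ ((((v ∧ ¬g) ∨ (d ↔ s)) ∨ (d ∨ (v → n))) ∧ ((¬d ∧ ¬n) ∧ (u ∧ ¬d))) = True
    ((¬u ∧ s) ↔ (¬d ∧ ¬s)) ∧ ((¬g ∧ (d → ¬u)) ∧ (s ↔ (¬v → g))) = False
      (¬u ∧ s) ↔ (¬d ∧ ¬s) = False
        ¬u ∧ s = False
          ¬u = False
        ¬d ∧ ¬s = True
          ¬d = True
          ¬s = True
      (¬g ∧ (d → ¬u)) ∧ (s ↔ (¬v → g)) = False
        ¬g ∧ (d → ¬u) = False
          ¬g = False
          d → ¬u = True
            ¬u = False
        s ↔ (¬v → g) = False
          ¬v → g = True
            ¬v = True
    (((v ∧ ¬g) ∨ (d ↔ s)) ∨ (d ∨ (v → n))) ∧ ((¬d ∧ ¬n) ∧ (u ∧ ¬d)) = True
      ((v ∧ ¬g) ∨ (d ↔ s)) ∨ (d ∨ (v → n)) = True
        (v ∧ ¬g) ∨ (d ↔ s) = True
          v ∧ ¬g = False
            ¬g = False
          d ↔ s = True
        d ∨ (v → n) = True
          v → n = True
      (¬d ∧ ¬n) ∧ (u ∧ ¬d) = True
        ¬d ∧ ¬n = True
          ¬d = True
          ¬n = True
        u ∧ ¬d = True
          ¬d = True
The formula evaluates to True.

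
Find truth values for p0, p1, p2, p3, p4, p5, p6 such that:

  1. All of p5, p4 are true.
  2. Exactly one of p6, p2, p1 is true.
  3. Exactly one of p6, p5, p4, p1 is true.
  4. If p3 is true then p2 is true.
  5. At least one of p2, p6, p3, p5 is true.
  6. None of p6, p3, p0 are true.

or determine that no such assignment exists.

No satisfying assignment exists.

Case p4 = True:
  (1) forces p5 = True.
  Constraint (3) is violated (p5=T, p4=T) — contradiction.
Case p4 = False:
  Constraint (1) is violated (p4=F) — contradiction.
Both cases fail — unsatisfiable.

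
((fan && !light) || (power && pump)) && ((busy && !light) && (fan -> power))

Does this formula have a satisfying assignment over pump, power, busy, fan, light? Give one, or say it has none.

pump=T; power=T; busy=T; fan=T; light=F

  (fan && !light) || (power && pump) = True
    fan && !light = True
      !light = True
    power && pump = True
  (busy && !light) && (fan -> power) = True
    busy && !light = True
      !light = True
    fan -> power = True
Both conjuncts True, so the formula holds.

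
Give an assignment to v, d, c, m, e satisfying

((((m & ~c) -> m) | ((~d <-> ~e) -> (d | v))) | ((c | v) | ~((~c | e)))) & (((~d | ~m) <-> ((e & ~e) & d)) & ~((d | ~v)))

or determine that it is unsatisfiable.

Case d = True: the conjunct ~((d | ~v)) becomes ~((True | ~v)) = False.
Case d = False: the conjunct (~d | ~m) <-> ((e & ~e) & d) becomes (True | ~m) <-> ((e & ~e) & False) = False.
Both cases fail — unsatisfiable.

No satisfying assignment exists.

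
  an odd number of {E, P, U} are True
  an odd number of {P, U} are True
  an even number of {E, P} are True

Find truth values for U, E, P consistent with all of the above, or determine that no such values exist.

U: True; E: False; P: False

{E, P, U}: 1 true → odd ✓
{P, U}: 1 true → odd ✓
{E, P}: 0 true → even ✓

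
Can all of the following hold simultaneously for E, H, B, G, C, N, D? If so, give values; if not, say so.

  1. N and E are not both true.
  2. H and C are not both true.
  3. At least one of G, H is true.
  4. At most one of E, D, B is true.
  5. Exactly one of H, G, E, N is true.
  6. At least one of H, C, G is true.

E=F; H=T; B=T; G=F; C=F; N=F; D=F

  (1) N=F, E=F — not both ✓
  (2) H=T, C=F — not both ✓
  (3) {G, H}: 1 true — at least one ✓
  (4) {E, D, B}: 1 true — at most one ✓
  (5) {H, G, E, N}: 1 true — exactly one ✓
  (6) {H, C, G}: 1 true — at least one ✓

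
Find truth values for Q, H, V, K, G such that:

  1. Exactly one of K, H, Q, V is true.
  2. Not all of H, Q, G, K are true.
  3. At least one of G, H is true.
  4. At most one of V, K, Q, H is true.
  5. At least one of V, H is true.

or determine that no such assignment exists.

Q = False, H = False, V = True, K = False, G = True

  (1) {K, H, Q, V}: 1 true — exactly one ✓
  (2) {H, Q, G, K}: 1/4 true — not all ✓
  (3) {G, H}: 1 true — at least one ✓
  (4) {V, K, Q, H}: 1 true — at most one ✓
  (5) {V, H}: 1 true — at least one ✓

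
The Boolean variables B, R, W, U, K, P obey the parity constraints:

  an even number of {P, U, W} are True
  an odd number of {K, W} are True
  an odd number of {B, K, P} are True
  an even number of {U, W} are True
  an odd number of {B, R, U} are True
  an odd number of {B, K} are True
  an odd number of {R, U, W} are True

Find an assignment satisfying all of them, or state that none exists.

B = False, R = True, W = False, U = False, K = True, P = False

{P, U, W}: 0 true → even ✓
{K, W}: 1 true → odd ✓
{B, K, P}: 1 true → odd ✓
{U, W}: 0 true → even ✓
{B, R, U}: 1 true → odd ✓
{B, K}: 1 true → odd ✓
{R, U, W}: 1 true → odd ✓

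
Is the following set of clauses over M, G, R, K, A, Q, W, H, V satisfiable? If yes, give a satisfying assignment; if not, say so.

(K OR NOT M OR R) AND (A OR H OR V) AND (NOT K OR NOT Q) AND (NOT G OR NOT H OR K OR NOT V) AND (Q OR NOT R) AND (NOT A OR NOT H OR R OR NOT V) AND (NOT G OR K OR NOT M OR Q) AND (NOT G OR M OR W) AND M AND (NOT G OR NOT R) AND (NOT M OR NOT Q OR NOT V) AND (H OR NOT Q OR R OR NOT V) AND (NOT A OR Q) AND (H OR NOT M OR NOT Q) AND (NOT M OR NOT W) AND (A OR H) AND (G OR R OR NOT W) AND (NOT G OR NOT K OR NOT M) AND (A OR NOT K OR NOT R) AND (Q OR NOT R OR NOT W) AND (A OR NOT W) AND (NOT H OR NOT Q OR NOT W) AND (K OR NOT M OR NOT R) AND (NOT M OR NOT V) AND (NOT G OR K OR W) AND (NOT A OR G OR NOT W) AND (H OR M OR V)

Unit clause (M) forces M = True.
In (NOT M OR NOT W) only NOT W is left, so W = False.
In (NOT M OR NOT V) only NOT V is left, so V = False.
Try G = True:
  (NOT G OR NOT R) forces R = False.
  (K OR NOT M OR R) forces K = True.
  clause (NOT G OR NOT K OR NOT M) is falsified — backtrack.
So G = False.
Set R = False.
  then (K OR NOT M OR R) forces K = True.
  then (NOT K OR NOT Q) forces Q = False.
  then (NOT A OR Q) forces A = False.
  then (A OR H) forces H = True.
All clauses satisfied.

M = True, G = False, R = False, K = True, A = False, Q = False, W = False, H = True, V = False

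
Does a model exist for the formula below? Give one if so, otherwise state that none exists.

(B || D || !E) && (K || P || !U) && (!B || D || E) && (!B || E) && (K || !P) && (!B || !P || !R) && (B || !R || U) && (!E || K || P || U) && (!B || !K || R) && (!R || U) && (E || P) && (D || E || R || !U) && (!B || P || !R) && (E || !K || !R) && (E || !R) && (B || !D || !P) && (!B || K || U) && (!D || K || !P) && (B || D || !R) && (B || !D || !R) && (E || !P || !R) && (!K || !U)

R = False; K = True; U = False; P = False; E = True; B = False; D = True

Try R = True:
  (!R || U) forces U = True.
  (E || !R) forces E = True.
  (!K || !U) forces K = False.
  (K || P || !U) forces P = True.
  clause (K || !P) is falsified — backtrack.
So R = False.
Try K = False:
  (K || !P) forces P = False.
  (K || P || !U) forces U = False.
  (!E || K || P || U) forces E = False.
  clause (E || P) is falsified — backtrack.
So K = True.
  then (!B || !K || R) forces B = False.
  then (!K || !U) forces U = False.
Set P = False.
  then (E || P) forces E = True.
  then (B || D || !E) forces D = True.
All clauses satisfied.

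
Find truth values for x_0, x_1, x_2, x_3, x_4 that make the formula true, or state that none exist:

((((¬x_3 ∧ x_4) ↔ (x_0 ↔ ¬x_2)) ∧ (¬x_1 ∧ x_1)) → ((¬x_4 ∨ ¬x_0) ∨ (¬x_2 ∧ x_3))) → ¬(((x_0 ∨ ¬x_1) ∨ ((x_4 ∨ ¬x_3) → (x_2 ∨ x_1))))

Case x_1 = True: the formula becomes (False → ((¬x_4 ∨ ¬x_0) ∨ (¬x_2 ∧ x_3))) → ¬True = False.
Case x_1 = False: the formula becomes (False → ((¬x_4 ∨ ¬x_0) ∨ (¬x_2 ∧ x_3))) → ¬True = False.
Both cases fail — unsatisfiable.

UNSATISFIABLE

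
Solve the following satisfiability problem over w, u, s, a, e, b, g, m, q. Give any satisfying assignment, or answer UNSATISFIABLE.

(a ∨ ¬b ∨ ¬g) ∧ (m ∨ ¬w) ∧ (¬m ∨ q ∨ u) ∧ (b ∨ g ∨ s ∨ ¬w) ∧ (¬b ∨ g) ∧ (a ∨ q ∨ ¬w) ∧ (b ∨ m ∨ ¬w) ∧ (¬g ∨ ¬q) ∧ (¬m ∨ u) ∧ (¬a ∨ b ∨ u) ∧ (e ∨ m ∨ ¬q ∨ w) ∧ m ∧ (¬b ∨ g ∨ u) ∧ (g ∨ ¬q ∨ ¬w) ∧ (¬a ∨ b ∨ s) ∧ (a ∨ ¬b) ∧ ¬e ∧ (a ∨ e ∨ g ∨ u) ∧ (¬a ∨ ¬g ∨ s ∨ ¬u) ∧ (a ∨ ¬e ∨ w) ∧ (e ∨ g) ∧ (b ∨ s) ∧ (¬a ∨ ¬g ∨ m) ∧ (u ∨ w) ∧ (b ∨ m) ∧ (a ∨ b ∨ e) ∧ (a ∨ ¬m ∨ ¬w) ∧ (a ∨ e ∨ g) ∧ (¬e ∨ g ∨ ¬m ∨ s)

Unit clause (m) forces m = True.
Unit clause (¬e) forces e = False.
In (e ∨ g) only g is left, so g = True.
In (¬g ∨ ¬q) only ¬q is left, so q = False.
In (¬m ∨ u) only u is left, so u = True.
Set w = True.
  then (a ∨ q ∨ ¬w) forces a = True.
  then (¬a ∨ ¬g ∨ s ∨ ¬u) forces s = True.
Set b = True.
All clauses satisfied.

w = True; u = True; s = True; a = True; e = False; b = True; g = True; m = True; q = False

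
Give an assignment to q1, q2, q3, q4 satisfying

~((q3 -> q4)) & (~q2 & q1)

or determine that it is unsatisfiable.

q1=T; q2=F; q3=T; q4=F

  ~((q3 -> q4)) = True
    q3 -> q4 = False
  ~q2 & q1 = True
    ~q2 = True
Both conjuncts True, so the formula holds.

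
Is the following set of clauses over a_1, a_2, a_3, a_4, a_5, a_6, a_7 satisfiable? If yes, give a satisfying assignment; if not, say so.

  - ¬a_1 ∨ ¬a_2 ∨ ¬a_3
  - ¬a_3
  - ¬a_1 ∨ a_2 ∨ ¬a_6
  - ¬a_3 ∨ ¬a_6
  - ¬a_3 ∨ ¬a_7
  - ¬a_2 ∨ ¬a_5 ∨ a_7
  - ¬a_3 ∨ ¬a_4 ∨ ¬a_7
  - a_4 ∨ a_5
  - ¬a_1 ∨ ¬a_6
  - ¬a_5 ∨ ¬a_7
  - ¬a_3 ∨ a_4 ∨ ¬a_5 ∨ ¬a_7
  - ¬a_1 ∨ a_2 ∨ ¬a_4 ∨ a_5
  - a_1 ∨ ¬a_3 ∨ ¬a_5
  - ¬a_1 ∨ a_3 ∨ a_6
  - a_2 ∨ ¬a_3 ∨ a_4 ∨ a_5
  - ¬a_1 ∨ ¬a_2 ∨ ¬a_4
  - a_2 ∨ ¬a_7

Unit clause (¬a_3) forces a_3 = False.
Try a_1 = True:
  (¬a_1 ∨ ¬a_6) forces a_6 = False.
  clause (¬a_1 ∨ a_3 ∨ a_6) is falsified — backtrack.
So a_1 = False.
Set a_2 = True.
Set a_4 = True.
Set a_5 = False.
Set a_6 = False.
Set a_7 = True.
All clauses satisfied.

a_1 = False; a_2 = True; a_3 = False; a_4 = True; a_5 = False; a_6 = False; a_7 = True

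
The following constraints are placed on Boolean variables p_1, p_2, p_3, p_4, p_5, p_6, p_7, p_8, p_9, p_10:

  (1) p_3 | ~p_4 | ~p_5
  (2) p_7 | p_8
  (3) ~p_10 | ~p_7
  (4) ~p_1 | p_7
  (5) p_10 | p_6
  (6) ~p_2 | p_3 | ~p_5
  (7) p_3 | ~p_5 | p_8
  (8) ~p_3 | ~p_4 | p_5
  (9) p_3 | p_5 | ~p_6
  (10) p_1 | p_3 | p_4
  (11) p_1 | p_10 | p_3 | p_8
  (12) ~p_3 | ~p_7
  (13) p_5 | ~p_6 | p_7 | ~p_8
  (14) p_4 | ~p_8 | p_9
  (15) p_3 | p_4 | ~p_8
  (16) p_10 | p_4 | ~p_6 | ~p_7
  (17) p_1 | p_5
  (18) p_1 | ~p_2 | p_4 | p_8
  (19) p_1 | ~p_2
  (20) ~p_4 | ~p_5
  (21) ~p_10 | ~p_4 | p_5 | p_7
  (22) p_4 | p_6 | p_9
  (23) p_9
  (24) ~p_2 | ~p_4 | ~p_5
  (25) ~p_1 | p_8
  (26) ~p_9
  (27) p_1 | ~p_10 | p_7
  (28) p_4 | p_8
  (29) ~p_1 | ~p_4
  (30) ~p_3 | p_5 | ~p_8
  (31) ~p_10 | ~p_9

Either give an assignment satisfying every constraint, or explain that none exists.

Case p_9 = True:
  Clause (~p_9) is falsified — contradiction.
Case p_9 = False:
  Clause (p_9) is falsified — contradiction.
Both cases fail, so the formula is unsatisfiable.

UNSATISFIABLE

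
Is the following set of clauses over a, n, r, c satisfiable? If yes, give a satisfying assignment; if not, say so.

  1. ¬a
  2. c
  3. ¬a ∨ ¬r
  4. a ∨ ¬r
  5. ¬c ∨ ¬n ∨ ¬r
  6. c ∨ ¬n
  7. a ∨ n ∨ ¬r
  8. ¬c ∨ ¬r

a = False; n = False; r = False; c = True

Unit clause (¬a) forces a = False.
Unit clause (c) forces c = True.
In (a ∨ ¬r) only ¬r is left, so r = False.
Set n = False.
Check each clause:
  (¬a): ¬a holds.
  (c): c holds.
  (¬a ∨ ¬r): ¬a holds.
  (a ∨ ¬r): ¬r holds.
  (¬c ∨ ¬n ∨ ¬r): ¬n holds.
  (c ∨ ¬n): c holds.
  (a ∨ n ∨ ¬r): ¬r holds.
  (¬c ∨ ¬r): ¬r holds.
All clauses satisfied.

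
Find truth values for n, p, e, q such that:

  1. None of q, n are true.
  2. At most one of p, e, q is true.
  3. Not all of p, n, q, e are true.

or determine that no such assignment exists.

n: False, p: False, e: True, q: False

  (1) {q, n}: 0 true — none ✓
  (2) {p, e, q}: 1 true — at most one ✓
  (3) {p, n, q, e}: 1/4 true — not all ✓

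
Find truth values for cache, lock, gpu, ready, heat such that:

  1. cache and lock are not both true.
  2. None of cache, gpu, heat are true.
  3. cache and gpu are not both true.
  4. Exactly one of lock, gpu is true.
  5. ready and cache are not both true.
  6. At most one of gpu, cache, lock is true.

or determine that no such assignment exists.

cache: False, lock: True, gpu: False, ready: False, heat: False

  (1) cache=F, lock=T — not both ✓
  (2) {cache, gpu, heat}: 0 true — none ✓
  (3) cache=F, gpu=F — not both ✓
  (4) {lock, gpu}: 1 true — exactly one ✓
  (5) ready=F, cache=F — not both ✓
  (6) {gpu, cache, lock}: 1 true — at most one ✓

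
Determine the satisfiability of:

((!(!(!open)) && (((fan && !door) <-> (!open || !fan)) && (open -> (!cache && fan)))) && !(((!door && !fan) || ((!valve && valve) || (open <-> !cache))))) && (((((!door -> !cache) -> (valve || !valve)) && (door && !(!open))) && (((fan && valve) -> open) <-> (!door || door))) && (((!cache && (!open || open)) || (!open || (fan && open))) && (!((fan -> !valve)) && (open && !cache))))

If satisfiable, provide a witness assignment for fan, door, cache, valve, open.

No satisfying assignment exists.

Case open = True: the conjunct !(!(!open)) becomes !(!False) = False.
Case open = False: the conjunct !(!open) becomes !(!False) = False.
Both cases fail — unsatisfiable.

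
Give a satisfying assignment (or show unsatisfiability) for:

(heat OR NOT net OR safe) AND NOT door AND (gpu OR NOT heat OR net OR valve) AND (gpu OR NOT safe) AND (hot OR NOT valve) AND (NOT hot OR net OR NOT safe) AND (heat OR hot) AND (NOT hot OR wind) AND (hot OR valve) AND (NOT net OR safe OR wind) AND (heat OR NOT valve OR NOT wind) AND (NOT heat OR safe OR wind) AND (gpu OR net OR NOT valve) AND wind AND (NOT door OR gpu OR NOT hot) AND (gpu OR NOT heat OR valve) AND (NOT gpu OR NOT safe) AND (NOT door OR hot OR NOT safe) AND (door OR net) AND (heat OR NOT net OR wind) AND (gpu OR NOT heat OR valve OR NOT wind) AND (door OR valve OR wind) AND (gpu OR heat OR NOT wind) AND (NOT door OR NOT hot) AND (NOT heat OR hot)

valve = False; gpu = True; heat = True; wind = True; safe = False; hot = True; net = True; door = False

Unit clause (NOT door) forces door = False.
Unit clause (wind) forces wind = True.
In (door OR net) only net is left, so net = True.
Set valve = False.
  then (hot OR valve) forces hot = True.
Set gpu = True.
  then (NOT gpu OR NOT safe) forces safe = False.
  then (heat OR NOT net OR safe) forces heat = True.
All clauses satisfied.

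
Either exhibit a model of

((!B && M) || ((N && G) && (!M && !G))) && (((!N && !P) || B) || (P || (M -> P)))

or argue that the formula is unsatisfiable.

M = True, P = True, N = True, B = False, G = True

  (!B && M) || ((N && G) && (!M && !G)) = True
    !B && M = True
      !B = True
    (N && G) && (!M && !G) = False
      N && G = True
      !M && !G = False
        !M = False
        !G = False
  ((!N && !P) || B) || (P || (M -> P)) = True
    (!N && !P) || B = False
      !N && !P = False
        !N = False
        !P = False
    P || (M -> P) = True
      M -> P = True
Both conjuncts True, so the formula holds.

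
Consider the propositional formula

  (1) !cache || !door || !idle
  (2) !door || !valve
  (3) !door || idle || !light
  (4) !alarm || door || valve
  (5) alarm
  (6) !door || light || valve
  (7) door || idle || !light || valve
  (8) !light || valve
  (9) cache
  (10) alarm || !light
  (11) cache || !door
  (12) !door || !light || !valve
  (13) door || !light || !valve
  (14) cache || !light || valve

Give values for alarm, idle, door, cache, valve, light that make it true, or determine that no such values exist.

Unit clause (alarm) forces alarm = True.
Unit clause (cache) forces cache = True.
Set idle = False.
Try door = True:
  (!door || !valve) forces valve = False.
  (!door || idle || !light) forces light = False.
  clause (!door || light || valve) is falsified — backtrack.
So door = False.
  then (!alarm || door || valve) forces valve = True.
  then (door || !light || !valve) forces light = False.
All clauses satisfied.

alarm: True; idle: False; door: False; cache: True; valve: True; light: False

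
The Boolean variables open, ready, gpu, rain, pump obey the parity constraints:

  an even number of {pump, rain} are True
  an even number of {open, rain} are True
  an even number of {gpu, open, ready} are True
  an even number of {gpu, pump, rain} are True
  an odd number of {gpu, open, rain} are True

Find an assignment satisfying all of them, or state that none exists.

Adding constraints 1, 2, 4, 5 mod 2: every variable appears an even number of times on the left, so the left side is 0.
But the right sides sum to 1 (mod 2). 0 ≠ 1 — the system is inconsistent.

No satisfying assignment exists.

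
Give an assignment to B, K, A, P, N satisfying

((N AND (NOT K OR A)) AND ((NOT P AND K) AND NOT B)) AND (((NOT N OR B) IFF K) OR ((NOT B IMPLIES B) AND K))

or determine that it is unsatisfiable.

Case B = True: the conjunct NOT B is False.
Case B = False: the formula simplifies to ((N AND (NOT K OR A)) AND (NOT P AND K)) AND (NOT N IFF K).
  K = True: simplifies to ((N AND A) AND NOT P) AND NOT N.
    N = True: the conjunct NOT N is False.
    N = False: the conjunct N is False.
  K = False: the conjunct K is False.
Both cases fail — unsatisfiable.

The formula is unsatisfiable.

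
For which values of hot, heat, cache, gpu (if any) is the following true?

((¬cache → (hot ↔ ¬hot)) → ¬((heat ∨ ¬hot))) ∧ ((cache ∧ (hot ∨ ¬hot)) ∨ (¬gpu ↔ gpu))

hot: True, heat: False, cache: True, gpu: False

  (¬cache → (hot ↔ ¬hot)) → ¬((heat ∨ ¬hot)) = True
    ¬cache → (hot ↔ ¬hot) = True
      ¬cache = False
      hot ↔ ¬hot = False
        ¬hot = False
    ¬((heat ∨ ¬hot)) = True
      heat ∨ ¬hot = False
        ¬hot = False
  (cache ∧ (hot ∨ ¬hot)) ∨ (¬gpu ↔ gpu) = True
    cache ∧ (hot ∨ ¬hot) = True
      hot ∨ ¬hot = True
        ¬hot = False
    ¬gpu ↔ gpu = False
      ¬gpu = True
Both conjuncts True, so the formula holds.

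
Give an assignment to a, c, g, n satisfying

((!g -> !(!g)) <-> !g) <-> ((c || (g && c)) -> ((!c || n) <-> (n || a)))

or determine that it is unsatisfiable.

a: True; c: True; g: True; n: False

  ((!g -> !(!g)) <-> !g) <-> ((c || (g && c)) -> ((!c || n) <-> (n || a))) = True
    (!g -> !(!g)) <-> !g = False
      !g -> !(!g) = True
        !g = False
        !(!g) = True
          !g = False
      !g = False
    (c || (g && c)) -> ((!c || n) <-> (n || a)) = False
      c || (g && c) = True
        g && c = True
      (!c || n) <-> (n || a) = False
        !c || n = False
          !c = False
        n || a = True
The formula evaluates to True.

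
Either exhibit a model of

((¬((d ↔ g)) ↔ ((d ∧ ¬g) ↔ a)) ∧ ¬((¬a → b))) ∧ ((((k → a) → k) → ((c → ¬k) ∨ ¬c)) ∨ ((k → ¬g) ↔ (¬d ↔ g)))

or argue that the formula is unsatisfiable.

k = False, b = False, a = False, g = True, c = False, d = False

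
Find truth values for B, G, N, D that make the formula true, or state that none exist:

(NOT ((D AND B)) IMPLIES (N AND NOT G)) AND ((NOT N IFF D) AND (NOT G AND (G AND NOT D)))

Unsatisfiable — no assignment works.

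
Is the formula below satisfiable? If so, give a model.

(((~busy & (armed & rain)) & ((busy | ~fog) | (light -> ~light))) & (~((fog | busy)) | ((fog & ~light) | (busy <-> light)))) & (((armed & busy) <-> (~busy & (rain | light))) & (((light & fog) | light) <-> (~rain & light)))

The formula is unsatisfiable.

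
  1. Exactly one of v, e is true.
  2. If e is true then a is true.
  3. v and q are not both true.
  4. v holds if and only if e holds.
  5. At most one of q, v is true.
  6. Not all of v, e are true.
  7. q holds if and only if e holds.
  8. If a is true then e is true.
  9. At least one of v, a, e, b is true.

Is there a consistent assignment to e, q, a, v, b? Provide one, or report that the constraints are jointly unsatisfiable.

Case e = True:
  (1) with e=T forces v = False.
  Constraint (4) is violated (v=F, e=T) — contradiction.
Case e = False:
  (1) with e=F forces v = True.
  Constraint (4) is violated (v=T, e=F) — contradiction.
Both cases fail — unsatisfiable.

UNSATISFIABLE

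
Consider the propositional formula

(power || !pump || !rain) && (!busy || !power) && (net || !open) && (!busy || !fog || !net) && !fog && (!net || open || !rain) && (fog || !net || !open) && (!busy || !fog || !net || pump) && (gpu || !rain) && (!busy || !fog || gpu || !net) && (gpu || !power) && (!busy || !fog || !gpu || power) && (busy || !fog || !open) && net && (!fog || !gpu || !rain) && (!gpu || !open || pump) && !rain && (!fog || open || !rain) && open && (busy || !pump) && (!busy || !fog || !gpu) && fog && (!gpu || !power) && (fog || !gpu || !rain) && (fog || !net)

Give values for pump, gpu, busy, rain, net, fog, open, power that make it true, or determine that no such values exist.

Case fog = True:
  Clause (!fog) is falsified — contradiction.
Case fog = False:
  Clause (fog) is falsified — contradiction.
Both cases fail, so the formula is unsatisfiable.

The formula is unsatisfiable.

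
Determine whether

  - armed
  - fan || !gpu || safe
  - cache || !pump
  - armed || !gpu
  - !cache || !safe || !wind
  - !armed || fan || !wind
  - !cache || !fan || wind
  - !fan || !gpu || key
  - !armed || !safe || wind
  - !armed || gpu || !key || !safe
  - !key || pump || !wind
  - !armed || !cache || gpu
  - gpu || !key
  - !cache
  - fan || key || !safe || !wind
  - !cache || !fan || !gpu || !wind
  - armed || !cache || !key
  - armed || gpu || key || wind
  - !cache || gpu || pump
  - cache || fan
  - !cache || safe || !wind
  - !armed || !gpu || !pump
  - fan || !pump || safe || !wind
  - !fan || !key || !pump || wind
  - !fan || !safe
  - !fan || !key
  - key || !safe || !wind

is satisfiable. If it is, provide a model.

wind: False, gpu: False, fan: True, pump: False, safe: False, armed: True, cache: False, key: False

Unit clause (armed) forces armed = True.
Unit clause (!cache) forces cache = False.
In (cache || fan) only fan is left, so fan = True.
In (!fan || !safe) only !safe is left, so safe = False.
In (!fan || !key) only !key is left, so key = False.
In (cache || !pump) only !pump is left, so pump = False.
In (!fan || !gpu || key) only !gpu is left, so gpu = False.
Set wind = False.
All clauses satisfied.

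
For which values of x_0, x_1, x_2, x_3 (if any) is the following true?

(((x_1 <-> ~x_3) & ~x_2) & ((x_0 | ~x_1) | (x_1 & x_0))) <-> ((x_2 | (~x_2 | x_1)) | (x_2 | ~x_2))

x_0 = True, x_1 = False, x_2 = False, x_3 = True

  (((x_1 <-> ~x_3) & ~x_2) & ((x_0 | ~x_1) | (x_1 & x_0))) <-> ((x_2 | (~x_2 | x_1)) | (x_2 | ~x_2)) = True
    ((x_1 <-> ~x_3) & ~x_2) & ((x_0 | ~x_1) | (x_1 & x_0)) = True
      (x_1 <-> ~x_3) & ~x_2 = True
        x_1 <-> ~x_3 = True
          ~x_3 = False
        ~x_2 = True
      (x_0 | ~x_1) | (x_1 & x_0) = True
        x_0 | ~x_1 = True
          ~x_1 = True
        x_1 & x_0 = False
    (x_2 | (~x_2 | x_1)) | (x_2 | ~x_2) = True
      x_2 | (~x_2 | x_1) = True
        ~x_2 | x_1 = True
          ~x_2 = True
      x_2 | ~x_2 = True
        ~x_2 = True
The formula evaluates to True.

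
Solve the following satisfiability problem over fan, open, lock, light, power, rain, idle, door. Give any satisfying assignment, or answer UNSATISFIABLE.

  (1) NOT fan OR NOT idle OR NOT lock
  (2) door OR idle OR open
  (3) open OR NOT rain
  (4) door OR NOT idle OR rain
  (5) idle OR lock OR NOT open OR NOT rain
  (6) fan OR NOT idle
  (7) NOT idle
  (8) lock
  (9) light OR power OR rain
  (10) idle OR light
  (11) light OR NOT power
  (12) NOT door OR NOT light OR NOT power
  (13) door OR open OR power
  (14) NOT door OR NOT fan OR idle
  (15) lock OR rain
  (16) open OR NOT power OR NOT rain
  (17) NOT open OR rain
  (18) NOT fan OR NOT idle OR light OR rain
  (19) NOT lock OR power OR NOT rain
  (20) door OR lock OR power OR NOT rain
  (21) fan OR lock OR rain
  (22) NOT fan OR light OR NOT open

fan: False, open: False, lock: True, light: True, power: False, rain: False, idle: False, door: True

Unit clause (NOT idle) forces idle = False.
Unit clause (lock) forces lock = True.
In (idle OR light) only light is left, so light = True.
Set fan = False.
Set open = False.
  then (door OR idle OR open) forces door = True.
  then (open OR NOT rain) forces rain = False.
  then (NOT door OR NOT light OR NOT power) forces power = False.
All clauses satisfied.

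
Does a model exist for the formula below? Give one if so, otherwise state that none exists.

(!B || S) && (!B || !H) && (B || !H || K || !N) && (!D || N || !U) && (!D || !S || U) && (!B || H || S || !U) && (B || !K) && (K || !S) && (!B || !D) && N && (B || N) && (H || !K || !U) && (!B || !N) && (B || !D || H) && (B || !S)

Unit clause (N) forces N = True.
In (!B || !N) only !B is left, so B = False.
In (B || !S) only !S is left, so S = False.
In (B || !K) only !K is left, so K = False.
In (B || !H || K || !N) only !H is left, so H = False.
In (B || !D || H) only !D is left, so D = False.
Set U = True.
All clauses satisfied.

U = True, N = True, B = False, K = False, S = False, D = False, H = False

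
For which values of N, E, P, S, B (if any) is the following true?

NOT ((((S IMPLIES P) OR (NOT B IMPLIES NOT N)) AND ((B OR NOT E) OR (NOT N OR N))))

N: True, E: False, P: False, S: True, B: False

  NOT ((((S IMPLIES P) OR (NOT B IMPLIES NOT N)) AND ((B OR NOT E) OR (NOT N OR N)))) = True
    ((S IMPLIES P) OR (NOT B IMPLIES NOT N)) AND ((B OR NOT E) OR (NOT N OR N)) = False
      (S IMPLIES P) OR (NOT B IMPLIES NOT N) = False
        S IMPLIES P = False
        NOT B IMPLIES NOT N = False
          NOT B = True
          NOT N = False
      (B OR NOT E) OR (NOT N OR N) = True
        B OR NOT E = True
          NOT E = True
        NOT N OR N = True
          NOT N = False
The formula evaluates to True.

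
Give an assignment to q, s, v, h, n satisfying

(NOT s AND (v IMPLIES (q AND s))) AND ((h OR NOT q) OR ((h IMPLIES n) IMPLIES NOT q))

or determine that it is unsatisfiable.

q = False; s = False; v = False; h = False; n = False

  NOT s AND (v IMPLIES (q AND s)) = True
    NOT s = True
    v IMPLIES (q AND s) = True
      q AND s = False
  (h OR NOT q) OR ((h IMPLIES n) IMPLIES NOT q) = True
    h OR NOT q = True
      NOT q = True
    (h IMPLIES n) IMPLIES NOT q = True
      h IMPLIES n = True
      NOT q = True
Both conjuncts True, so the formula holds.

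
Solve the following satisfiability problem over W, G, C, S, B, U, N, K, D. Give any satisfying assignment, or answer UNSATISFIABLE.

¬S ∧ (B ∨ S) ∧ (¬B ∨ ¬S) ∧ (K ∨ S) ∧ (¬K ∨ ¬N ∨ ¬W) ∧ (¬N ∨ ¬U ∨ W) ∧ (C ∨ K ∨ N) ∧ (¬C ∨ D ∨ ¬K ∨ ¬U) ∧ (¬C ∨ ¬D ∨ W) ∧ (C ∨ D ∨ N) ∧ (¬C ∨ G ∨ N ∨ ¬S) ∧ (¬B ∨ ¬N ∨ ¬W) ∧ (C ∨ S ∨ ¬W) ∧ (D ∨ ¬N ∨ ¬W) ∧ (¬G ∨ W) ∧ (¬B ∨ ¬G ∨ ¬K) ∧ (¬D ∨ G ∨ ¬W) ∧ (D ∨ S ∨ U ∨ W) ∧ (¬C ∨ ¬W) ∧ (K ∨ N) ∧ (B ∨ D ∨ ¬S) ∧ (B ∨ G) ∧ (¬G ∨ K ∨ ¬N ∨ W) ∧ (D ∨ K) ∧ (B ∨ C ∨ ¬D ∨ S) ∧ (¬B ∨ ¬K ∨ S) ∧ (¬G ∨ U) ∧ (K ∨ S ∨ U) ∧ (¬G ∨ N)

Case S = True:
  Clause (¬S) is falsified — contradiction.
Case S = False:
  (B ∨ S) forces B = True.
  (K ∨ S) forces K = True.
  Clause (¬B ∨ ¬K ∨ S) is falsified — contradiction.
Both cases fail, so the formula is unsatisfiable.

Unsatisfiable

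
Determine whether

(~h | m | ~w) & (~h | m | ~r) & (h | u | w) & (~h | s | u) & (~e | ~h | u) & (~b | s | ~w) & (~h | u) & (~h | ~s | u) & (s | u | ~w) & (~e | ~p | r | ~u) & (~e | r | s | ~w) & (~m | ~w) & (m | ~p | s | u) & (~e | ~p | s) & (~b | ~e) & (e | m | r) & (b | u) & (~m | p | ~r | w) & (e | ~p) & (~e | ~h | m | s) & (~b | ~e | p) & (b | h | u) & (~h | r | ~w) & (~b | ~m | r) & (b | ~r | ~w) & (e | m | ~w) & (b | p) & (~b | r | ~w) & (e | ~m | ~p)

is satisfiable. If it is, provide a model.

w=F, s=T, p=T, h=F, b=F, e=T, u=T, r=T, m=T

Set w = False.
Set s = True.
Set p = True.
  then (e | ~p) forces e = True.
  then (~b | ~e) forces b = False.
  then (b | u) forces u = True.
  then (~e | ~p | r | ~u) forces r = True.
Set h = False.
Set m = True.
All clauses satisfied.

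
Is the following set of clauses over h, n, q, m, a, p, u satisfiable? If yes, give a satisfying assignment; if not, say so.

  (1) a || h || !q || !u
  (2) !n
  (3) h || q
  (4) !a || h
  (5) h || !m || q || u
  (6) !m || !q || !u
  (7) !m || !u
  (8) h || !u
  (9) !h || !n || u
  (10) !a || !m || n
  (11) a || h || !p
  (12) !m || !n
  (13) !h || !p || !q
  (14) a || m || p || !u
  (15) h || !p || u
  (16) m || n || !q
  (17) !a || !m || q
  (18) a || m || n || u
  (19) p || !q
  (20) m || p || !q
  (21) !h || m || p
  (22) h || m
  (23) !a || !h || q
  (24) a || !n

Unit clause (!n) forces n = False.
Try h = False:
  (h || q) forces q = True.
  (!a || h) forces a = False.
  (a || h || !q || !u) forces u = False.
  (a || h || !p) forces p = False.
  clause (p || !q) is falsified — backtrack.
So h = True.
Set q = False.
  then (!a || !h || q) forces a = False.
Set m = True.
  then (!m || !u) forces u = False.
Set p = True.
All clauses satisfied.

h = True, n = False, q = False, m = True, a = False, p = True, u = False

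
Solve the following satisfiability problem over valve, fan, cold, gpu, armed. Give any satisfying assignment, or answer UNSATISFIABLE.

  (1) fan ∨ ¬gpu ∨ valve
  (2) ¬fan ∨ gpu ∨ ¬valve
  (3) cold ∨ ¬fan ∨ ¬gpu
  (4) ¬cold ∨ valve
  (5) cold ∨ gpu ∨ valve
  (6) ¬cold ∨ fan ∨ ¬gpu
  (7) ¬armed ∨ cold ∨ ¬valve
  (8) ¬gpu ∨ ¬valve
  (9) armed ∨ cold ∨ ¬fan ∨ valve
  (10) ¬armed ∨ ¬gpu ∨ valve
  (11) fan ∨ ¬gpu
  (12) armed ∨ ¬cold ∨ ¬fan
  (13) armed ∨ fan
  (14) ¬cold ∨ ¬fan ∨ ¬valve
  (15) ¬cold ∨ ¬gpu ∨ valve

valve=T, fan=F, cold=T, gpu=F, armed=T

Try valve = False:
  (¬cold ∨ valve) forces cold = False.
  (cold ∨ gpu ∨ valve) forces gpu = True.
  (fan ∨ ¬gpu ∨ valve) forces fan = True.
  clause (cold ∨ ¬fan ∨ ¬gpu) is falsified — backtrack.
So valve = True.
  then (¬gpu ∨ ¬valve) forces gpu = False.
  then (¬fan ∨ gpu ∨ ¬valve) forces fan = False.
  then (armed ∨ fan) forces armed = True.
  then (¬armed ∨ cold ∨ ¬valve) forces cold = True.
All clauses satisfied.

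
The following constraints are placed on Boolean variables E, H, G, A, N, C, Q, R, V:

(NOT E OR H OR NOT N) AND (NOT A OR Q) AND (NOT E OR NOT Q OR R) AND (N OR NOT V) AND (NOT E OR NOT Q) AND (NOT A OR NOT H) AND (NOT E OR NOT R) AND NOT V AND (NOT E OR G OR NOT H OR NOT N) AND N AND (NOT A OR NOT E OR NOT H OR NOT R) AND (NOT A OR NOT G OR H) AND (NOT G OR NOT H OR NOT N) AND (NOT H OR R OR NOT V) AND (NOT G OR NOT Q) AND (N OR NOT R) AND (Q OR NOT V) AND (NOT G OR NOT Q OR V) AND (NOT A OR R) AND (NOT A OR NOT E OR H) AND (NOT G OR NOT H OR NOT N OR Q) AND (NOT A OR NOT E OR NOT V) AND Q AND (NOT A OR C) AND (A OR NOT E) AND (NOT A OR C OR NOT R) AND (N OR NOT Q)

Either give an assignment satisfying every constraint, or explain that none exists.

Unit clause (NOT V) forces V = False.
Unit clause (N) forces N = True.
Unit clause (Q) forces Q = True.
In (NOT E OR NOT Q) only NOT E is left, so E = False.
In (NOT G OR NOT Q) only NOT G is left, so G = False.
Set H = True.
  then (NOT A OR NOT H) forces A = False.
Set C = True.
Set R = False.
All clauses satisfied.

E: False, H: True, G: False, A: False, N: True, C: True, Q: True, R: False, V: False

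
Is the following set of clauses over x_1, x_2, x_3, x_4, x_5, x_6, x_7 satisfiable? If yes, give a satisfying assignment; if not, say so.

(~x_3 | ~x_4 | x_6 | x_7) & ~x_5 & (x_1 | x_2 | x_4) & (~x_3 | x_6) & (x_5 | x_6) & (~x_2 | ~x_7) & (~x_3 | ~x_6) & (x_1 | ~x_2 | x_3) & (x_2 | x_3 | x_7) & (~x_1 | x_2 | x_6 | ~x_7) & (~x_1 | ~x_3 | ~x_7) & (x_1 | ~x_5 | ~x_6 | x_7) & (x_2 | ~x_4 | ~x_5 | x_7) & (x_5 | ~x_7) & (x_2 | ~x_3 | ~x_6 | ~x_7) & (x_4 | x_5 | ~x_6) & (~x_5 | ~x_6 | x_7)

x_1=T, x_2=T, x_3=F, x_4=T, x_5=F, x_6=T, x_7=F

Unit clause (~x_5) forces x_5 = False.
In (x_5 | x_6) only x_6 is left, so x_6 = True.
In (~x_3 | ~x_6) only ~x_3 is left, so x_3 = False.
In (x_5 | ~x_7) only ~x_7 is left, so x_7 = False.
In (x_4 | x_5 | ~x_6) only x_4 is left, so x_4 = True.
In (x_2 | x_3 | x_7) only x_2 is left, so x_2 = True.
In (x_1 | ~x_2 | x_3) only x_1 is left, so x_1 = True.
All clauses satisfied.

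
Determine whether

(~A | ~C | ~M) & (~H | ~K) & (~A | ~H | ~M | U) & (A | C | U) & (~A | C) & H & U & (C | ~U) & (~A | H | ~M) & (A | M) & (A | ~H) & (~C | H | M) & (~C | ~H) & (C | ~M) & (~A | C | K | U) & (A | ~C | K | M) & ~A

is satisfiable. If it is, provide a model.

Case A = True:
  Clause (~A) is falsified — contradiction.
Case A = False:
  (H) forces H = True.
  Clause (A | ~H) is falsified — contradiction.
Both cases fail, so the formula is unsatisfiable.

Unsatisfiable — no assignment works.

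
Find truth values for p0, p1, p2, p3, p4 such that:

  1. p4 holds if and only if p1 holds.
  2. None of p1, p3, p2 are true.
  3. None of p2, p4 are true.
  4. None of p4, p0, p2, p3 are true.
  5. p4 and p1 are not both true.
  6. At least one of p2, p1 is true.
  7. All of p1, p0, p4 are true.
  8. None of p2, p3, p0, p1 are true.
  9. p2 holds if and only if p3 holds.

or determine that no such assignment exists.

Unsatisfiable

Case p0 = True:
  Constraint (4) is violated (p0=T) — contradiction.
Case p0 = False:
  Constraint (7) is violated (p0=F) — contradiction.
Both cases fail — unsatisfiable.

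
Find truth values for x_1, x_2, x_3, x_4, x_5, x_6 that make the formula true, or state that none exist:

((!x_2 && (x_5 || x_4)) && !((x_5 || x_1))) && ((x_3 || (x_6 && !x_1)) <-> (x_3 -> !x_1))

x_1 = False; x_2 = False; x_3 = False; x_4 = True; x_5 = False; x_6 = True

  (!x_2 && (x_5 || x_4)) && !((x_5 || x_1)) = True
    !x_2 && (x_5 || x_4) = True
      !x_2 = True
      x_5 || x_4 = True
    !((x_5 || x_1)) = True
      x_5 || x_1 = False
  (x_3 || (x_6 && !x_1)) <-> (x_3 -> !x_1) = True
    x_3 || (x_6 && !x_1) = True
      x_6 && !x_1 = True
        !x_1 = True
    x_3 -> !x_1 = True
      !x_1 = True
Both conjuncts True, so the formula holds.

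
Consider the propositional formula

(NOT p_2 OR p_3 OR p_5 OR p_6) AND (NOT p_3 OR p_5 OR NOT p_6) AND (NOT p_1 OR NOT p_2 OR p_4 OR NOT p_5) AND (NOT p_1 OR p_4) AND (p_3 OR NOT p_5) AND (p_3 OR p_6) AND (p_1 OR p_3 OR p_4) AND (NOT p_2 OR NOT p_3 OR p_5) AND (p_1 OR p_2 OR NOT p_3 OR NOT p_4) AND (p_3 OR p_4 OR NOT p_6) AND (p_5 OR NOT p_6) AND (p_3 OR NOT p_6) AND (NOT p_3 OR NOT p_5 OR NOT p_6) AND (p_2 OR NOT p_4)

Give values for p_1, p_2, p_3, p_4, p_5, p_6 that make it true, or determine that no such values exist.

Set p_1 = False.
Set p_2 = False.
  then (p_2 OR NOT p_4) forces p_4 = False.
  then (p_1 OR p_3 OR p_4) forces p_3 = True.
Set p_5 = False.
  then (NOT p_3 OR p_5 OR NOT p_6) forces p_6 = False.
All clauses satisfied.

p_1=F, p_2=F, p_3=T, p_4=F, p_5=F, p_6=F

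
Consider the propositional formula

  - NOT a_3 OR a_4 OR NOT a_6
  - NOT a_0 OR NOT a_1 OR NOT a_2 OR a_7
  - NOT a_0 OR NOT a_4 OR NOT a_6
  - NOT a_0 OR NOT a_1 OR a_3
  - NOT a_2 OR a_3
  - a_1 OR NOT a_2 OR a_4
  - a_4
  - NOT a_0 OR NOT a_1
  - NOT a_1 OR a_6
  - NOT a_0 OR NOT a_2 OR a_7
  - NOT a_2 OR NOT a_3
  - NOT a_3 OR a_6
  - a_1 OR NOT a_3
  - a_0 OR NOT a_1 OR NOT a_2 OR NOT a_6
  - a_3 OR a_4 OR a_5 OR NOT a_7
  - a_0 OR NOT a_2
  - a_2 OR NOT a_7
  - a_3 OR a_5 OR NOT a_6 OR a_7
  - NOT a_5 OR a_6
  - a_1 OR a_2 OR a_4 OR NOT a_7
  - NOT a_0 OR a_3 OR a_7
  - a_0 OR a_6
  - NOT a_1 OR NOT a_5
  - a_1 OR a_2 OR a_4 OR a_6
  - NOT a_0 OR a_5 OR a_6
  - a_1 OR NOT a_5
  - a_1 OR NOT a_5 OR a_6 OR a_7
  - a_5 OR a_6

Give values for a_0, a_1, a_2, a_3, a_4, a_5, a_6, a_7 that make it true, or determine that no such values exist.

a_0=F, a_1=T, a_2=F, a_3=T, a_4=T, a_5=F, a_6=T, a_7=F

Unit clause (a_4) forces a_4 = True.
Set a_0 = False.
  then (a_0 OR NOT a_2) forces a_2 = False.
  then (a_2 OR NOT a_7) forces a_7 = False.
  then (a_0 OR a_6) forces a_6 = True.
Set a_1 = True.
  then (NOT a_1 OR NOT a_5) forces a_5 = False.
  then (a_3 OR a_5 OR NOT a_6 OR a_7) forces a_3 = True.
All clauses satisfied.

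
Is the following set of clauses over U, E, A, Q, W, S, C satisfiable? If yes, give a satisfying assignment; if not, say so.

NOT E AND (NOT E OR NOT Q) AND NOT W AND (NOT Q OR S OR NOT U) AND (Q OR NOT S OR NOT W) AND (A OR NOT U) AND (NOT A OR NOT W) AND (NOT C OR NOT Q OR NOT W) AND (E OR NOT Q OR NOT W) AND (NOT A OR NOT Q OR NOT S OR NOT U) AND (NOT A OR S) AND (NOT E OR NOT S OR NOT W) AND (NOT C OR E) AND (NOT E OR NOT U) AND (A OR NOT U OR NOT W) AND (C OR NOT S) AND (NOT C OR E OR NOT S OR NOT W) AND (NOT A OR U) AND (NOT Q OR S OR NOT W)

U=F; E=F; A=F; Q=T; W=F; S=F; C=F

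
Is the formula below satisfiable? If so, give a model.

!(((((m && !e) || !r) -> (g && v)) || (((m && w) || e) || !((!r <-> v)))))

m=T, v=F, e=F, w=F, r=T, g=T

  !(((((m && !e) || !r) -> (g && v)) || (((m && w) || e) || !((!r <-> v))))) = True
    (((m && !e) || !r) -> (g && v)) || (((m && w) || e) || !((!r <-> v))) = False
      ((m && !e) || !r) -> (g && v) = False
        (m && !e) || !r = True
          m && !e = True
            !e = True
          !r = False
        g && v = False
      ((m && w) || e) || !((!r <-> v)) = False
        (m && w) || e = False
          m && w = False
        !((!r <-> v)) = False
          !r <-> v = True
            !r = False
The formula evaluates to True.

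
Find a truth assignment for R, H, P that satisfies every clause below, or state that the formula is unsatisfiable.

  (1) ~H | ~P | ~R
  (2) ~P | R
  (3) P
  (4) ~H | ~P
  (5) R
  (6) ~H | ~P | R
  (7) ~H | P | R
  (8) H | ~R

Case R = True:
  (P) forces P = True.
  (~H | ~P | ~R) forces H = False.
  Clause (H | ~R) is falsified — contradiction.
Case R = False:
  Clause (R) is falsified — contradiction.
Both cases fail, so the formula is unsatisfiable.

UNSATISFIABLE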